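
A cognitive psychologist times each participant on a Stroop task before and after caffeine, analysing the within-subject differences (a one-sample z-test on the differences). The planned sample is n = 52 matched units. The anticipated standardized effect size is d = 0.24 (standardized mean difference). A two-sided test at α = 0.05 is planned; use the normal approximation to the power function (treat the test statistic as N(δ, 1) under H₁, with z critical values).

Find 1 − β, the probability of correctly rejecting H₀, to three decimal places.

Noncentrality parameter: δ = d·√n = 0.24 × √52 = 1.7307
Two-sided α = 0.05 → critical value z_{0.025} = 1.960.
Power = Φ(δ − 1.960) + Φ(−δ − 1.960) = Φ(-0.229) + Φ(-3.691) = 0.4093 + 0.0001 = 0.4094.

Power ≈ 0.409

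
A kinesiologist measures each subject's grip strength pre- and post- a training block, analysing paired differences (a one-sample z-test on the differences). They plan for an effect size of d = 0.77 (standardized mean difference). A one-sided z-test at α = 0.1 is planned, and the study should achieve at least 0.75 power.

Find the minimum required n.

Set Φ(δ − 1.282) = 0.75; then δ − 1.282 = Φ⁻¹(0.75) = 0.674, giving δ = 1.956.
δ = d·√n ⇒ n = (δ/d)² = (1.956 / 0.77)² = 6.45.
Round up to the next whole unit.

n = 7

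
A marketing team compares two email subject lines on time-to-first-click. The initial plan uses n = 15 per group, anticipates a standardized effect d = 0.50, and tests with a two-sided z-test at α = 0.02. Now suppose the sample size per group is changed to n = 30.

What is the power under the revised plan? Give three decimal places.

Power ≈ 0.348

With n = 30 per group: δ = d·√(n/2) = 0.50 × √(30/2) = 1.9365. Critical value z_{0.01} = 2.326.
Revised power = Φ(δ − 2.326) + Φ(−δ − 2.326) = Φ(-0.390) + Φ(-4.263) = 0.3483 + 0.0000 = 0.3483.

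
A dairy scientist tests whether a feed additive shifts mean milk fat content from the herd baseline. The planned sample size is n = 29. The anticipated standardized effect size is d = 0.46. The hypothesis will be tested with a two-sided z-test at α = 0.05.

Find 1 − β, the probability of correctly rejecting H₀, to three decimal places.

Noncentrality parameter: δ = d·√n = 0.46 × √29 = 2.4772
Two-sided α = 0.05 → critical value z_{0.025} = 1.960.
Power = Φ(δ − 1.960) + Φ(−δ − 1.960) = Φ(0.517) + Φ(-4.437) = 0.6975 + 0.0000 = 0.6975.

Power ≈ 0.698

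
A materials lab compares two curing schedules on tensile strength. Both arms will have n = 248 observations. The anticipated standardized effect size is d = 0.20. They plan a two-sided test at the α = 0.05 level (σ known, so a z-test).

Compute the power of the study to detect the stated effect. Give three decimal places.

Power ≈ 0.605

Noncentrality parameter: λ = d·√(n/2) = 0.20 × √(248/2) = 2.2271
Critical value for a two-sided test at α = 0.05: z_{α/2} = 1.960.
Power = Φ(λ − 1.960) + Φ(−λ − 1.960) = Φ(0.267) + Φ(-4.187) = 0.6053 + 0.0000 = 0.6053.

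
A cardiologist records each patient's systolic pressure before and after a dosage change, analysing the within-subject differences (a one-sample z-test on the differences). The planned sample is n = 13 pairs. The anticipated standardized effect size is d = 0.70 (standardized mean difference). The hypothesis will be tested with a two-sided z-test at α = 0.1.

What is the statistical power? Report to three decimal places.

Power ≈ 0.810

Noncentrality parameter: δ = d·√n = 0.70 × √13 = 2.5239
Two-sided α = 0.1 → critical value z_{0.05} = 1.645.
Power = Φ(δ − 1.645) + Φ(−δ − 1.645) = Φ(0.879) + Φ(-4.169) = 0.8103 + 0.0000 = 0.8103.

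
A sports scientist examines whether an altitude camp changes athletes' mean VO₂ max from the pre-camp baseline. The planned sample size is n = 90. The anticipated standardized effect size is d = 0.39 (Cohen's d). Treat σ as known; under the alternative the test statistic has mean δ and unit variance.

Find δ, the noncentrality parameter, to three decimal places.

δ ≈ 3.700

The noncentrality parameter scales effect size by the design's sample-size factor: δ = d·√n = 0.39 × √90 = 3.6999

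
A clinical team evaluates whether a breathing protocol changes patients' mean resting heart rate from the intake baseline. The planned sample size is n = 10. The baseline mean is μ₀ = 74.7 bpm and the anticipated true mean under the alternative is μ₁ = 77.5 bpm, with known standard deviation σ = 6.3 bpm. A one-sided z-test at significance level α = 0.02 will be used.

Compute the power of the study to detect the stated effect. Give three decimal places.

Power ≈ 0.258

Standardized effect: d = |μ₁ − μ₀| / σ = |77.5 − 74.7| / 6.3 = 0.4444
Noncentrality parameter: δ = d·√n = 0.4444 × √10 = 1.4055
One-sided α = 0.02 → critical value z_{0.02} = 2.054.
Power = Φ(δ − 2.054) = Φ(-0.648) = 0.2584.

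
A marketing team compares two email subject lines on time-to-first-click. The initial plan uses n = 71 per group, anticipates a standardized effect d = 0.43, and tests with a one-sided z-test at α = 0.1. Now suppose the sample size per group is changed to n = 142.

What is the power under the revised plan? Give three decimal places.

Power ≈ 0.990

With n = 142 per group: δ = d·√(n/2) = 0.43 × √(142/2) = 3.6232. Critical value z_{0.1} = 1.282.
Revised power = Φ(δ − 1.282) = Φ(2.342) = 0.9904.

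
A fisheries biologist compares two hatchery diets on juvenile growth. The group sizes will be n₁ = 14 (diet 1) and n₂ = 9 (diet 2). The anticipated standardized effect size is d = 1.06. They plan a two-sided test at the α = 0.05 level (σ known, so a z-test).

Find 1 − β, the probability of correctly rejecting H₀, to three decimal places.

Power ≈ 0.699

Noncentrality parameter: δ = d / √(1/n₁ + 1/n₂) = 1.06 / √(1/14 + 1/9) = 2.4810
Critical value for a two-sided test at α = 0.05: z_{α/2} = 1.960.
Power = Φ(δ − 1.960) + Φ(−δ − 1.960) = Φ(0.521) + Φ(-4.441) = 0.6988 + 0.0000 = 0.6988.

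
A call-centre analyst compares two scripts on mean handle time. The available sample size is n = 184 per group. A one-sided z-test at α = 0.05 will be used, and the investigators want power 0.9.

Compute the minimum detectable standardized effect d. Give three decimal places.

Need Φ(δ − 1.645) = 0.9, so δ = 1.645 + 1.282 = 2.926.
δ = d·√(n/2) ⇒ d = δ/√(n/2) = 2.926/√(184/2) = 0.3051.

d ≈ 0.305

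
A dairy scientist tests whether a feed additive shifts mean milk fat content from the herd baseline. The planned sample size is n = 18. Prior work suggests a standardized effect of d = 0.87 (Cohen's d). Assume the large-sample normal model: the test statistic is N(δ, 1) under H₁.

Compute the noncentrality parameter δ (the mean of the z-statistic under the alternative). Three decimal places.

δ = d·√n = 0.87 × √18 = 3.6911

δ ≈ 3.691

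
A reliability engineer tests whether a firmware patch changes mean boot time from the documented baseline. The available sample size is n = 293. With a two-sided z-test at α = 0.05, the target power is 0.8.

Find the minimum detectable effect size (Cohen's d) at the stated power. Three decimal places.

Need Φ(δ − 1.960) = 0.8, so δ = 1.960 + 0.842 = 2.802.
(Lower-tail contribution to power is negligible for δ > 0.)
δ = d·√n ⇒ d = δ/√n = 2.802/√293 = 0.1637.

d ≈ 0.164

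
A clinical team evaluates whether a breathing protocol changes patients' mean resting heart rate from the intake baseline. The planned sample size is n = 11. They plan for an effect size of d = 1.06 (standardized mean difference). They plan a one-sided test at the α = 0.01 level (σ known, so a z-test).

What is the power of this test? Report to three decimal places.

Noncentrality parameter: λ = d·√n = 1.06 × √11 = 3.5156
One-sided α = 0.01 → critical value z_{0.01} = 2.326.
Power = P(Z > 2.326 − λ) = Φ(1.189) = 0.8828.

Power ≈ 0.883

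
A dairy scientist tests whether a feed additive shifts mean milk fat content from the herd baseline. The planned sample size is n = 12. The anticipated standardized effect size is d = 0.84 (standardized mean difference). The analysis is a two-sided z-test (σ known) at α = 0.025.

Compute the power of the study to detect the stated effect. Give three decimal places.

Noncentrality parameter: δ = d·√n = 0.84 × √12 = 2.9098
Critical value for a two-sided test at α = 0.025: z_{α/2} = 2.241.
Power = Φ(δ − 2.241) + Φ(−δ − 2.241) = Φ(0.668) + Φ(-5.151) = 0.7481 + 0.0000 = 0.7481.

Power ≈ 0.748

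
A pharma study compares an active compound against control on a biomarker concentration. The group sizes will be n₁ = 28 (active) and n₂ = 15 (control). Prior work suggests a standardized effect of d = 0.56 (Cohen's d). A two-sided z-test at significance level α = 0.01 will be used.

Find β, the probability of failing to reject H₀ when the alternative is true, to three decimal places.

Noncentrality parameter: δ = d / √(1/n₁ + 1/n₂) = 0.56 / √(1/28 + 1/15) = 1.7502
Critical value for a two-sided test at α = 0.01: z_{α/2} = 2.576.
Power = Φ(δ − 2.576) + Φ(−δ − 2.576) = Φ(-0.826) + Φ(-4.326) = 0.2045 + 0.0000 = 0.2045.
Type II error: β = 1 − power = 1 − 0.2045 = 0.7955.

β ≈ 0.795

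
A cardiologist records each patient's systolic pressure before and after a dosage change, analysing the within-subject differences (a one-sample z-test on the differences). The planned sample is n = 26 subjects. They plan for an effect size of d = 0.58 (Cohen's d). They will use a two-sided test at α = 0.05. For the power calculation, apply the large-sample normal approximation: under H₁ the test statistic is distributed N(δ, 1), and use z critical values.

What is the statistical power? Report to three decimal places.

Noncentrality parameter: δ = d·√n = 0.58 × √26 = 2.9574
Two-sided α = 0.05 → critical value z_{0.025} = 1.960.
Power = Φ(δ − 1.960) + Φ(−δ − 1.960) = Φ(0.997) + Φ(-4.917) = 0.8407 + 0.0000 = 0.8407.

Power ≈ 0.841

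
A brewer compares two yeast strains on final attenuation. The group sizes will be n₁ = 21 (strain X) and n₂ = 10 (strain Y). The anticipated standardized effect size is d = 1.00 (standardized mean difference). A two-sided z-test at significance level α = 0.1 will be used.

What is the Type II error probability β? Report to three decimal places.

β ≈ 0.169

Noncentrality parameter: δ = d / √(1/n₁ + 1/n₂) = 1.00 / √(1/21 + 1/10) = 2.6027
Critical value for a two-sided test at α = 0.1: z_{α/2} = 1.645.
Power = Φ(δ − 1.645) + Φ(−δ − 1.645) = Φ(0.958) + Φ(-4.248) = 0.8309 + 0.0000 = 0.8309.
Type II error: β = 1 − power = 1 − 0.8309 = 0.1691.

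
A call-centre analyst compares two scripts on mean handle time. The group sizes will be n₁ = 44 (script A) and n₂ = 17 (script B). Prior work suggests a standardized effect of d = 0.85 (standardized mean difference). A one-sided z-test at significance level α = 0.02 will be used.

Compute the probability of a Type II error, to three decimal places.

Noncentrality parameter: δ = d / √(1/n₁ + 1/n₂) = 0.85 / √(1/44 + 1/17) = 2.9765
Critical value for a one-sided test at α = 0.02: z_α = 2.054.
Power = P(Z > 2.054 − δ) = Φ(0.923) = 0.8219.
Type II error: β = 1 − power = 1 − 0.8219 = 0.1781.

β ≈ 0.178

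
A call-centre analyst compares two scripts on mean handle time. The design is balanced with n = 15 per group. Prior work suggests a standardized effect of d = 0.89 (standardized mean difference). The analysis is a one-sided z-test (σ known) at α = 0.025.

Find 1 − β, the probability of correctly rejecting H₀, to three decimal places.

Power ≈ 0.683

Noncentrality parameter: δ = d·√(n/2) = 0.89 × √(15/2) = 2.4374
One-sided α = 0.025 → critical value z_{0.025} = 1.960.
Power = P(Z > 1.960 − δ) = Φ(0.477) = 0.6835.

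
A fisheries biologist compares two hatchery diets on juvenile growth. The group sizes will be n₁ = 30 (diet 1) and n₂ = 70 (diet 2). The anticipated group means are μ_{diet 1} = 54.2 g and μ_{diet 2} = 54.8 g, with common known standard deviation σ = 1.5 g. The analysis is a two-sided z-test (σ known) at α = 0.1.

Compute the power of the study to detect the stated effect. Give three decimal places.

Standardized effect: d = |μ_{diet 1} − μ_{diet 2}| / σ = |54.2 − 54.8| / 1.5 = 0.4000
Noncentrality parameter: δ = d / √(1/n₁ + 1/n₂) = 0.4000 / √(1/30 + 1/70) = 1.8330
Two-sided α = 0.1 → critical value z_{0.05} = 1.645.
Power = Φ(δ − 1.645) + Φ(−δ − 1.645) = Φ(0.188) + Φ(-3.478) = 0.5746 + 0.0003 = 0.5749.

Power ≈ 0.575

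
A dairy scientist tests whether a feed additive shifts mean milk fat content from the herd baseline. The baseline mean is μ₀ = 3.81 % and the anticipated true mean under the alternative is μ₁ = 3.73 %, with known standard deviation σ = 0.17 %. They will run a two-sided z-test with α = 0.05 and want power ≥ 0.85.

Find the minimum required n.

n = 41

Standardized effect: d = |μ₁ − μ₀| / σ = |3.73 − 3.81| / 0.17 = 0.4706
Set Φ(δ − 1.960) = 0.85; then δ − 1.960 = Φ⁻¹(0.85) = 1.036, giving δ = 2.996.
(The Φ(−δ − z_{α/2}) term is vanishingly small for δ > 0 and is dropped in the standard sample-size formula.)
δ = d·√n ⇒ n = (δ/d)² = (2.996 / 0.4706)² = 40.54.
Rounding up, n = 41.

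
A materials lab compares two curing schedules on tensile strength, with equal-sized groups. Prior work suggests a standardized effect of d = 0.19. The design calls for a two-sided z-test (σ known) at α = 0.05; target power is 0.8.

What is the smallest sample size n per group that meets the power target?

n = 435 per group

Set Φ(δ − 1.960) = 0.8; then δ − 1.960 = Φ⁻¹(0.8) = 0.842, giving δ = 2.802.
(The Φ(−δ − z_{α/2}) term is vanishingly small for δ > 0 and is dropped in the standard sample-size formula.)
δ = d·√(n/2) ⇒ n = 2(δ/d)² = 2 × (2.802 / 0.19)² = 434.84.
Rounding up, n = 435 per group.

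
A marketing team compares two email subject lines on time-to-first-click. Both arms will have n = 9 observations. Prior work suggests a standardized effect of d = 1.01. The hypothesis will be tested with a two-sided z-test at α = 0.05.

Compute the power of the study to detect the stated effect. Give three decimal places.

Noncentrality parameter: δ = d·√(n/2) = 1.01 × √(9/2) = 2.1425
Two-sided α = 0.05 → critical value z_{0.025} = 1.960.
Power = Φ(δ − 1.960) + Φ(−δ − 1.960) = Φ(0.183) + Φ(-4.102) = 0.5724 + 0.0000 = 0.5725.

Power ≈ 0.572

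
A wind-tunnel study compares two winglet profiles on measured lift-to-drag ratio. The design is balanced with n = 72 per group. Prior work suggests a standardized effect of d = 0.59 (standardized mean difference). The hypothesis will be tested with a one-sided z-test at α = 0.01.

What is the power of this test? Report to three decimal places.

Noncentrality parameter: δ = d·√(n/2) = 0.59 × √(72/2) = 3.5400
Critical value for a one-sided test at α = 0.01: z_α = 2.326.
Power = P(Z > 2.326 − δ) = Φ(1.214) = 0.8876.

Power ≈ 0.888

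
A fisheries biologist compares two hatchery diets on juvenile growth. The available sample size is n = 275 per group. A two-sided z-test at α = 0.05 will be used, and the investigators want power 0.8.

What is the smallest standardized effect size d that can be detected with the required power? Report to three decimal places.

d ≈ 0.239

Need Φ(δ − 1.960) = 0.8, so δ = 1.960 + 0.842 = 2.802.
(Lower-tail contribution to power is negligible for δ > 0.)
δ = d·√(n/2) ⇒ d = δ/√(n/2) = 2.802/√(275/2) = 0.2389.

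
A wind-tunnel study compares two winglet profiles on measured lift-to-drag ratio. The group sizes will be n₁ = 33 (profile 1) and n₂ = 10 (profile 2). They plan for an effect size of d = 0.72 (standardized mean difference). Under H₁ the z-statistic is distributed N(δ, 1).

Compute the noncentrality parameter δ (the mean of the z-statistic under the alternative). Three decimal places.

The noncentrality parameter scales effect size by the design's sample-size factor: δ = d / √(1/n₁ + 1/n₂) = 0.72 / √(1/33 + 1/10) = 1.9946

δ ≈ 1.995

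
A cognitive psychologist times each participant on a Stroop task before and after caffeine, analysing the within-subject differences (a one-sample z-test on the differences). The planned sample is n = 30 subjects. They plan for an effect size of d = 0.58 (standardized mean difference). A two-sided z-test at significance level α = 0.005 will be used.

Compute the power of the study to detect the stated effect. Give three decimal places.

Noncentrality parameter: δ = d·√n = 0.58 × √30 = 3.1768
Critical value for a two-sided test at α = 0.005: z_{α/2} = 2.807.
Power = Φ(δ − 2.807) + Φ(−δ − 2.807) = Φ(0.370) + Φ(-5.984) = 0.6442 + 0.0000 = 0.6442.

Power ≈ 0.644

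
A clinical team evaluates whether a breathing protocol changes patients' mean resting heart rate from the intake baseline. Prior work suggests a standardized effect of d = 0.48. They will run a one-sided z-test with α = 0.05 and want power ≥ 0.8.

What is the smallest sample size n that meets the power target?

For power 0.8 need Φ(δ − z_{0.05}) = 0.8, so δ = z_{0.05} + z_{0.20} = 1.645 + 0.842 = 2.486.
δ = d·√n ⇒ n = (δ/d)² = (2.486 / 0.48)² = 26.83.
Rounding up, n = 27.

n = 27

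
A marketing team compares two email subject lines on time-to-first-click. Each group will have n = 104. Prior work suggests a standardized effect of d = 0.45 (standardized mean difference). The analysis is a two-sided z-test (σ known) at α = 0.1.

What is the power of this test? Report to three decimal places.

Power ≈ 0.945

Noncentrality parameter: λ = d·√(n/2) = 0.45 × √(104/2) = 3.2450
Critical value for a two-sided test at α = 0.1: z_{α/2} = 1.645.
Power = Φ(λ − 1.645) + Φ(−λ − 1.645) = Φ(1.600) + Φ(-4.890) = 0.9452 + 0.0000 = 0.9452.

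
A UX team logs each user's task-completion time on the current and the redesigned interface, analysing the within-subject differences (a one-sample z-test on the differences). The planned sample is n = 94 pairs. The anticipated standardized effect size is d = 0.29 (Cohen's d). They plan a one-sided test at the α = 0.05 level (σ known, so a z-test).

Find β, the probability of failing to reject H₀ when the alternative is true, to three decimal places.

Noncentrality parameter: δ = d·√n = 0.29 × √94 = 2.8117
Critical value for a one-sided test at α = 0.05: z_α = 1.645.
Power = P(Z > 1.645 − δ) = Φ(1.167) = 0.8784.
Type II error: β = 1 − power = 1 − 0.8784 = 0.1216.

β ≈ 0.122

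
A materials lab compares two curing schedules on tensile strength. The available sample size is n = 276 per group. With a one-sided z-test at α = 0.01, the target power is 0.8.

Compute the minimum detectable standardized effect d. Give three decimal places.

d ≈ 0.270

Required noncentrality: δ = z_{0.01} + z_{0.20} = 2.326 + 0.842 = 3.168.
δ = d·√(n/2) ⇒ d = δ/√(n/2) = 3.168/√(276/2) = 0.2697.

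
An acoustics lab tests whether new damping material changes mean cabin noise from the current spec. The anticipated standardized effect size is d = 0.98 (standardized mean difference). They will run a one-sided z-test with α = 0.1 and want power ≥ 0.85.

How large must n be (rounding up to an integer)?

Set Φ(δ − 1.282) = 0.85; then δ − 1.282 = Φ⁻¹(0.85) = 1.036, giving δ = 2.318.
δ = d·√n ⇒ n = (δ/d)² = (2.318 / 0.98)² = 5.59.
Round up to the next whole unit.

n = 6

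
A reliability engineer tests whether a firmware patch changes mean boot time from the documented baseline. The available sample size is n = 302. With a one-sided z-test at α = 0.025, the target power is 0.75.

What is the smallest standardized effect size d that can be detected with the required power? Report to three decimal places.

d ≈ 0.152

Required noncentrality: δ = z_{0.025} + z_{0.25} = 1.960 + 0.674 = 2.634.
δ = d·√n ⇒ d = δ/√n = 2.634/√302 = 0.1516.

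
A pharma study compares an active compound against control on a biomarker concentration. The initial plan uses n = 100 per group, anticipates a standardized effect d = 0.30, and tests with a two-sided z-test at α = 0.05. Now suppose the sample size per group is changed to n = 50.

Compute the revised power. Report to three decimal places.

With n = 50 per group: δ = d·√(n/2) = 0.30 × √(50/2) = 1.5000. Critical value z_{0.025} = 1.960.
Revised power = Φ(δ − 1.960) + Φ(−δ − 1.960) = Φ(-0.460) + Φ(-3.460) = 0.3228 + 0.0003 = 0.3230.

Power ≈ 0.323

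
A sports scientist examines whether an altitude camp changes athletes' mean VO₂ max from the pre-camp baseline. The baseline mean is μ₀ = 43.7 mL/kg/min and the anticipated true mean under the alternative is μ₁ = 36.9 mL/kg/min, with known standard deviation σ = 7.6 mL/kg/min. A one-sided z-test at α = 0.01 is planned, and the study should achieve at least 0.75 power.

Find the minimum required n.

n = 12

Standardized effect: d = |μ₁ − μ₀| / σ = |36.9 − 43.7| / 7.6 = 0.8947
Set Φ(δ − 2.326) = 0.75; then δ − 2.326 = Φ⁻¹(0.75) = 0.674, giving δ = 3.001.
δ = d·√n ⇒ n = (δ/d)² = (3.001 / 0.8947)² = 11.25.
Round up to the next whole unit.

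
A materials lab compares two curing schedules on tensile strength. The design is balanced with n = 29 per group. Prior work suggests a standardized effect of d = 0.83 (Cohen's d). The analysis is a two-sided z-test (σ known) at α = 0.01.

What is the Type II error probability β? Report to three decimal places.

β ≈ 0.279

Noncentrality parameter: δ = d·√(n/2) = 0.83 × √(29/2) = 3.1605
Two-sided α = 0.01 → critical value z_{0.005} = 2.576.
Power = Φ(δ − 2.576) + Φ(−δ − 2.576) = Φ(0.585) + Φ(-5.736) = 0.7206 + 0.0000 = 0.7206.
Type II error: β = 1 − power = 1 − 0.7206 = 0.2794.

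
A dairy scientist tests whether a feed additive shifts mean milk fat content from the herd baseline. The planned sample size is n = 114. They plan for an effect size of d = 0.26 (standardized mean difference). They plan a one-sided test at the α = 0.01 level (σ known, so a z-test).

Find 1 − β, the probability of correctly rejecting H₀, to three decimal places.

Power ≈ 0.674

Noncentrality parameter: δ = d·√n = 0.26 × √114 = 2.7760
Critical value for a one-sided test at α = 0.01: z_α = 2.326.
Power = Φ(δ − 2.326) = Φ(0.450) = 0.6735.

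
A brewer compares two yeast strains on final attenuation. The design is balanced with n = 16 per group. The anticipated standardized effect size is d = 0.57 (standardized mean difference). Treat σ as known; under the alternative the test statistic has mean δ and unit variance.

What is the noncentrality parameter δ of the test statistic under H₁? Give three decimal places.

δ = d·√(n/2) = 0.57 × √(16/2) = 1.6122

δ ≈ 1.612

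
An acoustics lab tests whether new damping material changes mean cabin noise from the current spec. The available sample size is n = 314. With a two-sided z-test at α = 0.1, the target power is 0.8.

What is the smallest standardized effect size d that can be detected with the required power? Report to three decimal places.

Need Φ(δ − 1.645) = 0.8, so δ = 1.645 + 0.842 = 2.486.
(Lower-tail contribution to power is negligible for δ > 0.)
δ = d·√n ⇒ d = δ/√n = 2.486/√314 = 0.1403.

d ≈ 0.140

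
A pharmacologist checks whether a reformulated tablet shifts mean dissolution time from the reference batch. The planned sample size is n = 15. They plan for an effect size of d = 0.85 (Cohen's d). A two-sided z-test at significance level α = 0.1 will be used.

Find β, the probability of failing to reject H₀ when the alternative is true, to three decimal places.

β ≈ 0.050

Noncentrality parameter: δ = d·√n = 0.85 × √15 = 3.2920
Two-sided α = 0.1 → critical value z_{0.05} = 1.645.
Power = Φ(δ − 1.645) + Φ(−δ − 1.645) = Φ(1.647) + Φ(-4.937) = 0.9502 + 0.0000 = 0.9502.
Type II error: β = 1 − power = 1 − 0.9502 = 0.0498.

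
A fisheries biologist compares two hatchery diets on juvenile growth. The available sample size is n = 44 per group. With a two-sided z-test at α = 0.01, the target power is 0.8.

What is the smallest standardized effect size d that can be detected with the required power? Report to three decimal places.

Required noncentrality: δ = z_{0.005} + z_{0.20} = 2.576 + 0.842 = 3.417.
(The second rejection-region term Φ(−δ − z_{α/2}) is negligible and dropped.)
δ = d·√(n/2) ⇒ d = δ/√(n/2) = 3.417/√(44/2) = 0.7286.

d ≈ 0.729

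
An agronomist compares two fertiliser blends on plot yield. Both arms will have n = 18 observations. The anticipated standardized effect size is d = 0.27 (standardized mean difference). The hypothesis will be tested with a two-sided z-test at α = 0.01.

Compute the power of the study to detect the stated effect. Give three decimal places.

Power ≈ 0.039

Noncentrality parameter: δ = d·√(n/2) = 0.27 × √(18/2) = 0.8100
Critical value for a two-sided test at α = 0.01: z_{α/2} = 2.576.
Power = Φ(δ − 2.576) + Φ(−δ − 2.576) = Φ(-1.766) + Φ(-3.386) = 0.0387 + 0.0004 = 0.0391.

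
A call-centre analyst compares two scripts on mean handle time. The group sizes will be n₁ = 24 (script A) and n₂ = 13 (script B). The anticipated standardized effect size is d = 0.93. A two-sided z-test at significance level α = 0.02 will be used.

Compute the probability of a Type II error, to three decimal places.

Noncentrality parameter: δ = d / √(1/n₁ + 1/n₂) = 0.93 / √(1/24 + 1/13) = 2.7006
Critical value for a two-sided test at α = 0.02: z_{α/2} = 2.326.
Power = Φ(δ − 2.326) + Φ(−δ − 2.326) = Φ(0.374) + Φ(-5.027) = 0.6459 + 0.0000 = 0.6459.
Type II error: β = 1 − power = 1 − 0.6459 = 0.3541.

β ≈ 0.354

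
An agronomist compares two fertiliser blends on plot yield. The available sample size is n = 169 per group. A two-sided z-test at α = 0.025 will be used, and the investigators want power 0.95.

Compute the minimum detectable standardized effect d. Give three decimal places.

Need Φ(δ − 2.241) = 0.95, so δ = 2.241 + 1.645 = 3.886.
(Lower-tail contribution to power is negligible for δ > 0.)
δ = d·√(n/2) ⇒ d = δ/√(n/2) = 3.886/√(169/2) = 0.4228.

d ≈ 0.423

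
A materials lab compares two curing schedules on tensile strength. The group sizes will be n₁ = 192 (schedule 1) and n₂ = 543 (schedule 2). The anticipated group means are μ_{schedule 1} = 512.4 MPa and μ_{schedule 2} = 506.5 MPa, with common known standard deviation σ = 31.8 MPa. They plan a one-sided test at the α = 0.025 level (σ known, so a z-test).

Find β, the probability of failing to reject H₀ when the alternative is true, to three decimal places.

Standardized effect: d = |μ_{schedule 1} − μ_{schedule 2}| / σ = |512.4 − 506.5| / 31.8 = 0.1855
Noncentrality parameter: δ = d / √(1/n₁ + 1/n₂) = 0.1855 / √(1/192 + 1/543) = 2.2097
One-sided α = 0.025 → critical value z_{0.025} = 1.960.
Power = Φ(δ − 1.960) = Φ(0.250) = 0.5986.
Type II error: β = 1 − power = 1 − 0.5986 = 0.4014.

β ≈ 0.401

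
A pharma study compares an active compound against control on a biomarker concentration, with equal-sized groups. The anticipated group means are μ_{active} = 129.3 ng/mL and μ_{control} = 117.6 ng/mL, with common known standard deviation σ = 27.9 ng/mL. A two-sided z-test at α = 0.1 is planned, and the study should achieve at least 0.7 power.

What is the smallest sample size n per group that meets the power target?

n = 54 per group

Standardized effect: d = |μ_{active} − μ_{control}| / σ = |129.3 − 117.6| / 27.9 = 0.4194
For power 0.7 need Φ(δ − z_{0.05}) = 0.7, so δ = z_{0.05} + z_{0.30} = 1.645 + 0.524 = 2.169.
(The Φ(−δ − z_{α/2}) term is vanishingly small for δ > 0 and is dropped in the standard sample-size formula.)
δ = d·√(n/2) ⇒ n = 2(δ/d)² = 2 × (2.169 / 0.4194)² = 53.52.
Rounding up, n = 54 per group.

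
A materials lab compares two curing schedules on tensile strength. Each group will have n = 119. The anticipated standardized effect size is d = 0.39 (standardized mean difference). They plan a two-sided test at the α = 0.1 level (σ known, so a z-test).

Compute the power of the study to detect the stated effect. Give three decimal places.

Noncentrality parameter: λ = d·√(n/2) = 0.39 × √(119/2) = 3.0083
Two-sided α = 0.1 → critical value z_{0.05} = 1.645.
Power = Φ(λ − 1.645) + Φ(−λ − 1.645) = Φ(1.363) + Φ(-4.653) = 0.9136 + 0.0000 = 0.9136.

Power ≈ 0.914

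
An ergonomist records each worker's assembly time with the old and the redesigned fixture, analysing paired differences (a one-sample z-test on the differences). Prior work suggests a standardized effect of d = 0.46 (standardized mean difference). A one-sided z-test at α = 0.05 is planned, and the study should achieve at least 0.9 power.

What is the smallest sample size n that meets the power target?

n = 41

Set Φ(δ − 1.645) = 0.9; then δ − 1.645 = Φ⁻¹(0.9) = 1.282, giving δ = 2.926.
δ = d·√n ⇒ n = (δ/d)² = (2.926 / 0.46)² = 40.47.
Round up to the next whole unit.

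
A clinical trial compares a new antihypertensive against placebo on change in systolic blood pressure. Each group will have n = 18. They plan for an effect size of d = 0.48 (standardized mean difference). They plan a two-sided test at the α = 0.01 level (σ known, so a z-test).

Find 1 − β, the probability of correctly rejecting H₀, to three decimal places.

Power ≈ 0.128

Noncentrality parameter: δ = d·√(n/2) = 0.48 × √(18/2) = 1.4400
Critical value for a two-sided test at α = 0.01: z_{α/2} = 2.576.
Power = Φ(δ − 2.576) + Φ(−δ − 2.576) = Φ(-1.136) + Φ(-4.016) = 0.1280 + 0.0000 = 0.1280.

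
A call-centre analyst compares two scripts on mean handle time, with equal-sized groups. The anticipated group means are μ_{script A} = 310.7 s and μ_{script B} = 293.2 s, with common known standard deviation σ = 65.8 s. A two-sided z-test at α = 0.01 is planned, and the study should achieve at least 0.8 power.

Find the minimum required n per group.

n = 331 per group

Standardized effect: d = |μ_{script A} − μ_{script B}| / σ = |310.7 − 293.2| / 65.8 = 0.2660
For power 0.8 need Φ(δ − z_{0.005}) = 0.8, so δ = z_{0.005} + z_{0.20} = 2.576 + 0.842 = 3.417.
(The Φ(−δ − z_{α/2}) term is vanishingly small for δ > 0 and is dropped in the standard sample-size formula.)
δ = d·√(n/2) ⇒ n = 2(δ/d)² = 2 × (3.417 / 0.2660)² = 330.23.
Rounding up, n = 331 per group.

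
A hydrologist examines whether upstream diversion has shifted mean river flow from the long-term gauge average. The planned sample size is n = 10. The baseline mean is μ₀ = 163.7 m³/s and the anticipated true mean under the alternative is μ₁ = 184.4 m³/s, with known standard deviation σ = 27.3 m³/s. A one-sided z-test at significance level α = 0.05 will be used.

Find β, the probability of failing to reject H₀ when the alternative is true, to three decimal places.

β ≈ 0.226

Standardized effect: d = |μ₁ − μ₀| / σ = |184.4 − 163.7| / 27.3 = 0.7582
Noncentrality parameter: δ = d·√n = 0.7582 × √10 = 2.3978
Critical value for a one-sided test at α = 0.05: z_α = 1.645.
Power = P(Z > 1.645 − δ) = Φ(0.753) = 0.7743.
Type II error: β = 1 − power = 1 − 0.7743 = 0.2257.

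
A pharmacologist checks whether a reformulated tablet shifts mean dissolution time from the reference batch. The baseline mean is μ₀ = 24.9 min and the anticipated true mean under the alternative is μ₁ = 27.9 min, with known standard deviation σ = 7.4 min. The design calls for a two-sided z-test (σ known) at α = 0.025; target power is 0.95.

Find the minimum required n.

Standardized effect: d = |μ₁ − μ₀| / σ = |27.9 − 24.9| / 7.4 = 0.4054
Set Φ(δ − 2.241) = 0.95; then δ − 2.241 = Φ⁻¹(0.95) = 1.645, giving δ = 3.886.
(The Φ(−δ − z_{α/2}) term is vanishingly small for δ > 0 and is dropped in the standard sample-size formula.)
δ = d·√n ⇒ n = (δ/d)² = (3.886 / 0.4054)² = 91.89.
Round up to the next whole unit.

n = 92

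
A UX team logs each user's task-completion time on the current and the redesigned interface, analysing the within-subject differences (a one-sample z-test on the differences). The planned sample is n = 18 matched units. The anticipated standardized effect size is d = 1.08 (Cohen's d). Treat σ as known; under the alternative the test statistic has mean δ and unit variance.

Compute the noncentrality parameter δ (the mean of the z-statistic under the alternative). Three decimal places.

δ ≈ 4.582

δ = d·√n = 1.08 × √18 = 4.5821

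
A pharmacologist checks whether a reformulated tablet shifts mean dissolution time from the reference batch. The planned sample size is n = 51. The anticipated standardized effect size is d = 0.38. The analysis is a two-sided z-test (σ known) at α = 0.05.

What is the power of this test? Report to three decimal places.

Power ≈ 0.775

Noncentrality parameter: λ = d·√n = 0.38 × √51 = 2.7137
Two-sided α = 0.05 → critical value z_{0.025} = 1.960.
Power = Φ(λ − 1.960) + Φ(−λ − 1.960) = Φ(0.754) + Φ(-4.674) = 0.7745 + 0.0000 = 0.7745.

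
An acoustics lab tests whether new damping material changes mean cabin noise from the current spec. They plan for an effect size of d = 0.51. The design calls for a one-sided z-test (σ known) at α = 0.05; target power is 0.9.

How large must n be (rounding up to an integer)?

For power 0.9 need Φ(δ − z_{0.05}) = 0.9, so δ = z_{0.05} + z_{0.10} = 1.645 + 1.282 = 2.926.
δ = d·√n ⇒ n = (δ/d)² = (2.926 / 0.51)² = 32.93.
Rounding up, n = 33.

n = 33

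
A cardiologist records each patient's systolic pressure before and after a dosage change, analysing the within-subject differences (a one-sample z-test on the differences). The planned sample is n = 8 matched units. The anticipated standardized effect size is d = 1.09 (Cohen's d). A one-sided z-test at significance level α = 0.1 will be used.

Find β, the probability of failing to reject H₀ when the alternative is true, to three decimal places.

Noncentrality parameter: δ = d·√n = 1.09 × √8 = 3.0830
One-sided α = 0.1 → critical value z_{0.1} = 1.282.
Power = Φ(δ − 1.282) = Φ(1.801) = 0.9642.
Type II error: β = 1 − power = 1 − 0.9642 = 0.0358.

β ≈ 0.036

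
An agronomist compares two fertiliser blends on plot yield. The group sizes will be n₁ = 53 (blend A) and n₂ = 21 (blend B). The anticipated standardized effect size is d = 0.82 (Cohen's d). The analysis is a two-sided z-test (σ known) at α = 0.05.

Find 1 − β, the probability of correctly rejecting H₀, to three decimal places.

Noncentrality parameter: δ = d / √(1/n₁ + 1/n₂) = 0.82 / √(1/53 + 1/21) = 3.1801
Critical value for a two-sided test at α = 0.05: z_{α/2} = 1.960.
Power = Φ(δ − 1.960) + Φ(−δ − 1.960) = Φ(1.220) + Φ(-5.140) = 0.8888 + 0.0000 = 0.8888.

Power ≈ 0.889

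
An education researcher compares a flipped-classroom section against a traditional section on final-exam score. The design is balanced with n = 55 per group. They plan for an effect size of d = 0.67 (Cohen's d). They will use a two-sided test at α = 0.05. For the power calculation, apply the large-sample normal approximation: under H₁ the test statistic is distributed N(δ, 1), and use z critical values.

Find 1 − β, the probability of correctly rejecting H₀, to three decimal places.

Noncentrality parameter: δ = d·√(n/2) = 0.67 × √(55/2) = 3.5135
Critical value for a two-sided test at α = 0.05: z_{α/2} = 1.960.
Power = Φ(δ − 1.960) + Φ(−δ − 1.960) = Φ(1.554) + Φ(-5.473) = 0.9399 + 0.0000 = 0.9399.

Power ≈ 0.940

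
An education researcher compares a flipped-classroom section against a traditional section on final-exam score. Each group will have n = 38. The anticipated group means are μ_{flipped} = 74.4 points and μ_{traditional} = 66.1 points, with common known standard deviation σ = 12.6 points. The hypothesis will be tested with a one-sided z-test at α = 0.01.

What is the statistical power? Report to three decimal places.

Standardized effect: d = |μ_{flipped} − μ_{traditional}| / σ = |74.4 − 66.1| / 12.6 = 0.6587
Noncentrality parameter: δ = d·√(n/2) = 0.6587 × √(38/2) = 2.8713
One-sided α = 0.01 → critical value z_{0.01} = 2.326.
Power = Φ(δ − 2.326) = Φ(0.545) = 0.7071.

Power ≈ 0.707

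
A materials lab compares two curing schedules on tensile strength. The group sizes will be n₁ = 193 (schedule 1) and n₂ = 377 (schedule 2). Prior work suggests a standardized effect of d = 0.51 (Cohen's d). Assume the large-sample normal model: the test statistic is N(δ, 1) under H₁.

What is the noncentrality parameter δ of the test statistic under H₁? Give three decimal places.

δ ≈ 5.762

δ = d / √(1/n₁ + 1/n₂) = 0.51 / √(1/193 + 1/377) = 5.7621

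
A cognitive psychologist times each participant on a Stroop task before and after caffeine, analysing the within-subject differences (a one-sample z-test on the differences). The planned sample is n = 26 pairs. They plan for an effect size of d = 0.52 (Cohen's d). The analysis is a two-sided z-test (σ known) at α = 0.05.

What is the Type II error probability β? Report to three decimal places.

β ≈ 0.245

Noncentrality parameter: δ = d·√n = 0.52 × √26 = 2.6515
Two-sided α = 0.05 → critical value z_{0.025} = 1.960.
Power = Φ(δ − 1.960) + Φ(−δ − 1.960) = Φ(0.692) + Φ(-4.611) = 0.7554 + 0.0000 = 0.7554.
Type II error: β = 1 − power = 1 − 0.7554 = 0.2446.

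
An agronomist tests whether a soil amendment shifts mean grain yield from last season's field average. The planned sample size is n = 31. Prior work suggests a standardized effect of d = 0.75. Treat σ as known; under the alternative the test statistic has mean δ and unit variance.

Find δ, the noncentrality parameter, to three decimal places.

δ = d·√n = 0.75 × √31 = 4.1758

δ ≈ 4.176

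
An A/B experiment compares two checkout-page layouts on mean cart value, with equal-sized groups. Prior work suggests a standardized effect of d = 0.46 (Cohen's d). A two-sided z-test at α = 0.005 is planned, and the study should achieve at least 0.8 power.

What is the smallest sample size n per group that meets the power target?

n = 126 per group

For power 0.8 need Φ(δ − z_{0.0025}) = 0.8, so δ = z_{0.0025} + z_{0.20} = 2.807 + 0.842 = 3.649.
(Ignoring the negligible lower-tail rejection probability gives the usual closed-form inversion.)
δ = d·√(n/2) ⇒ n = 2(δ/d)² = 2 × (3.649 / 0.46)² = 125.83.
Rounding up, n = 126 per group.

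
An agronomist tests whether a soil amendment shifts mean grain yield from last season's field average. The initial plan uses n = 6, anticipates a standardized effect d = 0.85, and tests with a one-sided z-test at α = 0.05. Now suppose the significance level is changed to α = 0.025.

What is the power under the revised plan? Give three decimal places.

δ = d·√n = 0.85 × √6 = 2.0821 (unchanged). New critical value: z_{0.025} = 1.960.
Revised power = Φ(δ − 1.960) = Φ(0.122) = 0.5486.

Power ≈ 0.549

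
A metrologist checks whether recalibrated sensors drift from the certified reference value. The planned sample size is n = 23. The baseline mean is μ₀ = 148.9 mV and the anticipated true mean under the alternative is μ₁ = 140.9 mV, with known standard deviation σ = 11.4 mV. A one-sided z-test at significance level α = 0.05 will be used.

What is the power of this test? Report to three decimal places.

Standardized effect: d = |μ₁ − μ₀| / σ = |140.9 − 148.9| / 11.4 = 0.7018
Noncentrality parameter: δ = d·√n = 0.7018 × √23 = 3.3655
Critical value for a one-sided test at α = 0.05: z_α = 1.645.
Power = P(Z > 1.645 − δ) = Φ(1.721) = 0.9573.

Power ≈ 0.957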